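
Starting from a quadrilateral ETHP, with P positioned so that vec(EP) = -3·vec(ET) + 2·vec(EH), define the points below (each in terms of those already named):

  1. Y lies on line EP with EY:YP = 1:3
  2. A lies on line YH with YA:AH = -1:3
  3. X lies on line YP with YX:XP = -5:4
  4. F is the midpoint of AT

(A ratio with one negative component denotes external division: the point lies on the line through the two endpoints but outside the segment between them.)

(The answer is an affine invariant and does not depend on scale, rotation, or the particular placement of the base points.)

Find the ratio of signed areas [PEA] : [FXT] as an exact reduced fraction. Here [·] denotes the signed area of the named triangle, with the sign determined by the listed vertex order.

[PEA]:[FXT] = 12/55

Choose coordinates E = (0, 0), T = (1, 0), H = (0, 1), P = (-3, 2).
1. Y lies on line EP with EY:YP = 1:3 ⇒ Y = (-3/4, 1/2)
2. A lies on line YH with YA:AH = -1:3 ⇒ A = (-9/8, 1/4)
3. X lies on line YP with YX:XP = -5:4 ⇒ X = (-12, 8)
4. F is the midpoint of AT ⇒ F = (-1/16, 1/8)
2·[PEA] = -3/2, 2·[FXT] = -55/8
[PEA]:[FXT] = -3/2:-55/8 = 12/55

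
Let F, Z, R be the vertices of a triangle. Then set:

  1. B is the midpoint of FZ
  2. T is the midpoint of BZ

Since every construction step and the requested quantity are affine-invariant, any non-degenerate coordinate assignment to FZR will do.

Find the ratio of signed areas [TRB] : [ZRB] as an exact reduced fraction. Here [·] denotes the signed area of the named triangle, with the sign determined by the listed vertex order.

Work in coordinates with F = (0, 0), Z = (1, 0), R = (0, 1).
1. B is the midpoint of FZ ⇒ B = (1/2, 0)
2. T is the midpoint of BZ ⇒ T = (3/4, 0)
2·[TRB] = 1/4, 2·[ZRB] = 1/2
[TRB]:[ZRB] = 1/4:1/2 = 1/2

[TRB]:[ZRB] = 1/2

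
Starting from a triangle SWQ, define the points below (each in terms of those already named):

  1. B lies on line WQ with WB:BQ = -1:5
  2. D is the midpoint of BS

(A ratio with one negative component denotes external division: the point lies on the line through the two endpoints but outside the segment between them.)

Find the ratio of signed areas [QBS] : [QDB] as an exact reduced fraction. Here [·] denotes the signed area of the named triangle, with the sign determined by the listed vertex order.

[QBS]:[QDB] = -2

Choose coordinates S = (0, 0), W = (1, 0), Q = (0, 1).
1. B lies on line WQ with WB:BQ = -1:5 ⇒ B = (5/4, -1/4)
2. D is the midpoint of BS ⇒ D = (5/8, -1/8)
2·[QBS] = -5/4, 2·[QDB] = 5/8
[QBS]:[QDB] = -5/4:5/8 = -2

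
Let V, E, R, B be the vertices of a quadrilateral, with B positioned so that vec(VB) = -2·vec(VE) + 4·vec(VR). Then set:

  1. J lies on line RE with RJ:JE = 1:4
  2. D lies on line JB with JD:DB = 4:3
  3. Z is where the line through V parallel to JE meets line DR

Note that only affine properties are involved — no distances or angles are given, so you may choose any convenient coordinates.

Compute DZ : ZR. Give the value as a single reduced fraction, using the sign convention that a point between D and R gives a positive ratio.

DZ:ZR = -11/7

Set V = (0, 0), E = (1, 0), R = (0, 1), B = (-2, 4); any affine frame gives the same invariant.
1. J lies on line RE with RJ:JE = 1:4 ⇒ J = (1/5, 4/5)
2. D lies on line JB with JD:DB = 4:3 ⇒ D = (-37/35, 92/35)
3. Z is where the line through V parallel to JE meets line DR ⇒ Z = (37/20, -37/20)
Z = D + t·(R−D) with t = 11/4, so DZ:ZR = t:(1−t) = 11/4:-7/4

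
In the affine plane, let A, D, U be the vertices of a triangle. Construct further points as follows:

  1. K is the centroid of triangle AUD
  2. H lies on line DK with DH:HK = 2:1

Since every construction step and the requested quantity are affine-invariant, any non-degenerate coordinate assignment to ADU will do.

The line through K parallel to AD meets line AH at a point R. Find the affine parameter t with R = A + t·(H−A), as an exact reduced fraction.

t = 3/2

Assign A = (0, 0), D = (1, 0), U = (0, 1) — the answer is frame-independent, so this choice is without loss of generality.
1. K is the centroid of triangle AUD ⇒ K = (1/3, 1/3)
2. H lies on line DK with DH:HK = 2:1 ⇒ H = (5/9, 2/9)
through K parallel to AD: direction (1, 0); meets AH at R = (5/6, 1/3)
R = A + t·(H−A) with t = 3/2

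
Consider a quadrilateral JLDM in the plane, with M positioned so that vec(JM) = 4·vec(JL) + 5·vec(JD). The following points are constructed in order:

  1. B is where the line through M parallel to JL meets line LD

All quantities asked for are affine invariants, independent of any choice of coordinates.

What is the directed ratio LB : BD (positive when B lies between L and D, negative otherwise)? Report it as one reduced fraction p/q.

Work in coordinates with J = (0, 0), L = (1, 0), D = (0, 1), M = (4, 5).
1. B is where the line through M parallel to JL meets line LD ⇒ B = (-4, 5)
B = L + t·(D−L) with t = 5, so LB:BD = t:(1−t) = 5:-4

LB:BD = -5/4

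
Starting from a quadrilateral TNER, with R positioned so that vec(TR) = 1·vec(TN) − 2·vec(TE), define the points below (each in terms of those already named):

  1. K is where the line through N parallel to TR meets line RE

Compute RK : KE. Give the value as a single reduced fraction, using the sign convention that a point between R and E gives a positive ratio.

RK:KE = -2

Choose coordinates T = (0, 0), N = (1, 0), E = (0, 1), R = (1, -2).
1. K is where the line through N parallel to TR meets line RE ⇒ K = (-1, 4)
K = R + t·(E−R) with t = 2, so RK:KE = t:(1−t) = 2:-1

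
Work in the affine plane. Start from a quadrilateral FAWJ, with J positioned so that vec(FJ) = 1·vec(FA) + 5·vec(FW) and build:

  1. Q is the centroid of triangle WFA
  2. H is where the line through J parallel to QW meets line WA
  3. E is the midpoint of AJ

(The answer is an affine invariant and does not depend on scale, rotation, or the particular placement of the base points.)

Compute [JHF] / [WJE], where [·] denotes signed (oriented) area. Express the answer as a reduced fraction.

[JHF]:[WJE] = 14

Assign F = (0, 0), A = (1, 0), W = (0, 1), J = (1, 5) — the answer is frame-independent, so this choice is without loss of generality.
1. Q is the centroid of triangle WFA ⇒ Q = (1/3, 1/3)
2. H is where the line through J parallel to QW meets line WA ⇒ H = (6, -5)
3. E is the midpoint of AJ ⇒ E = (1, 5/2)
2·[JHF] = -35, 2·[WJE] = -5/2
[JHF]:[WJE] = -35:-5/2 = 14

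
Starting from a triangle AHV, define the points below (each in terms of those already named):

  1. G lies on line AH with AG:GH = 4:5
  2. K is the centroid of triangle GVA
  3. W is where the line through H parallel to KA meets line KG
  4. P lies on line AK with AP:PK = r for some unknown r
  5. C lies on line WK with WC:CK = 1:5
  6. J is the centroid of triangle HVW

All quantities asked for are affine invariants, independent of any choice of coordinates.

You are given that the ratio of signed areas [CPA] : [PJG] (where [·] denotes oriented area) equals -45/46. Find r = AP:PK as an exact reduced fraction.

Set A = (0, 0), H = (1, 0), V = (0, 1); any affine frame gives the same invariant.
1. G lies on line AH with AG:GH = 4:5 ⇒ G = (4/9, 0)
2. K is the centroid of triangle GVA ⇒ K = (4/27, 1/3)
3. W is where the line through H parallel to KA meets line KG ⇒ W = (22/27, -5/12)
4. With AP:PK = r, write λ = r/(r+1) so P = A + λ·(K−A); P is affine-linear in λ
5. C lies on line WK with WC:CK = 1:5 ⇒ C = (19/27, -7/24)
6. J is the centroid of triangle HVW ⇒ J = (49/81, 7/36)
Every point depending on P is an affine combination of P and λ-independent points, so each such coordinate is linear in λ; the λ² term in each signed area is a multiple of (K−A)×(K−A) = 0, so 2·[CPA] and 2·[PJG] are each linear in λ. Evaluating at λ=0 and λ=1:
  2·[CPA] = 5/18·λ,   2·[PJG] = -2/81·λ − 7/81
So [CPA]:[PJG] = (5/18·λ) / (-2/81·λ − 7/81). Setting this equal to -45/46:
  5/18·λ = -45/46·(-2/81·λ − 7/81)  ⇒  λ = 1/3
Then r = λ/(1−λ) = (1/3)/(2/3) = 1/2. Check: with r = 1/2, P = (4/81, 1/9) and [CPA]:[PJG] = -45/46 as required.

r = 1/2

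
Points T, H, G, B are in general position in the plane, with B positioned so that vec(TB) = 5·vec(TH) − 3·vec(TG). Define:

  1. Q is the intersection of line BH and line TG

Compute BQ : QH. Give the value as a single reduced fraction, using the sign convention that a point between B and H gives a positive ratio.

Set T = (0, 0), H = (1, 0), G = (0, 1), B = (5, -3); any affine frame gives the same invariant.
1. Q is the intersection of line BH and line TG ⇒ Q = (0, 3/4)
Q = B + t·(H−B) with t = 5/4, so BQ:QH = t:(1−t) = 5/4:-1/4

BQ:QH = -5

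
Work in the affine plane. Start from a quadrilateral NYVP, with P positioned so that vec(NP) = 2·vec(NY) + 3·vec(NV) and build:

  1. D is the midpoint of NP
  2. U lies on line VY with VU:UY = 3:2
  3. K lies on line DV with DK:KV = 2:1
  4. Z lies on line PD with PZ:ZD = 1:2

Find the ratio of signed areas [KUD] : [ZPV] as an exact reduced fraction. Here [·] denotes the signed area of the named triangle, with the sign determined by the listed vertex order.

Assign N = (0, 0), Y = (1, 0), V = (0, 1), P = (2, 3) — the answer is frame-independent, so this choice is without loss of generality.
1. D is the midpoint of NP ⇒ D = (1, 3/2)
2. U lies on line VY with VU:UY = 3:2 ⇒ U = (3/5, 2/5)
3. K lies on line DV with DK:KV = 2:1 ⇒ K = (1/3, 7/6)
4. Z lies on line PD with PZ:ZD = 1:2 ⇒ Z = (5/3, 5/2)
2·[KUD] = 3/5, 2·[ZPV] = 1/3
[KUD]:[ZPV] = 3/5:1/3 = 9/5

[KUD]:[ZPV] = 9/5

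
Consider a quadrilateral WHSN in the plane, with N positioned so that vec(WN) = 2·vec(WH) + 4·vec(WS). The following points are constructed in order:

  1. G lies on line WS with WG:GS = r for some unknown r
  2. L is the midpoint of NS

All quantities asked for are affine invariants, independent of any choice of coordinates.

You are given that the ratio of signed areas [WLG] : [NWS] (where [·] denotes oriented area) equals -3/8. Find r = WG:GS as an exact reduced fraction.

Work in coordinates with W = (0, 0), H = (1, 0), S = (0, 1), N = (2, 4).
1. With WG:GS = r, write λ = r/(r+1) so G = W + λ·(S−W); G is affine-linear in λ
2. L is the midpoint of NS ⇒ L = (1, 5/2)
Every point depending on G is an affine combination of G and λ-independent points, so each such coordinate is linear in λ; the λ² term in each signed area is a multiple of (S−W)×(S−W) = 0, so 2·[WLG] and 2·[NWS] are each linear in λ. Evaluating at λ=0 and λ=1:
  2·[WLG] = λ,   2·[NWS] = -2
So [WLG]:[NWS] = (λ) / (-2). Setting this equal to -3/8:
  λ = -3/8·(-2)  ⇒  λ = 3/4
Then r = λ/(1−λ) = (3/4)/(1/4) = 3. Check: with r = 3, G = (0, 3/4) and [WLG]:[NWS] = -3/8 as required.

r = 3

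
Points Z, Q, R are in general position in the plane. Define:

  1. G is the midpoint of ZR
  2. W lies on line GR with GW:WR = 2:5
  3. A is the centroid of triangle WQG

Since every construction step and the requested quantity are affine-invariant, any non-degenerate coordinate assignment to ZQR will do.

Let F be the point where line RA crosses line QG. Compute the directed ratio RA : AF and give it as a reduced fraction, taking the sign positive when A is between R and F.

Work in coordinates with Z = (0, 0), Q = (1, 0), R = (0, 1).
1. G is the midpoint of ZR ⇒ G = (0, 1/2)
2. W lies on line GR with GW:WR = 2:5 ⇒ W = (0, 9/14)
3. A is the centroid of triangle WQG ⇒ A = (1/3, 8/21)
line RA meets QG at F = (7/19, 6/19)
A = R + t·(F−R) with t = 19/21, so RA:AF = 19/21:2/21

RA:AF = 19/2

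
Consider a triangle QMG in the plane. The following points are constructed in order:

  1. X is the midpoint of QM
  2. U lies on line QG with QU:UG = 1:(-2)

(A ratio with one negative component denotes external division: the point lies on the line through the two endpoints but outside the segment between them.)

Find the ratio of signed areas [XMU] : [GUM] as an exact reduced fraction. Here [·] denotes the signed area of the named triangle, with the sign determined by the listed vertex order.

[XMU]:[GUM] = -1/4

Assign Q = (0, 0), M = (1, 0), G = (0, 1) — the answer is frame-independent, so this choice is without loss of generality.
1. X is the midpoint of QM ⇒ X = (1/2, 0)
2. U lies on line QG with QU:UG = 1:(-2) ⇒ U = (0, -1)
2·[XMU] = -1/2, 2·[GUM] = 2
[XMU]:[GUM] = -1/2:2 = -1/4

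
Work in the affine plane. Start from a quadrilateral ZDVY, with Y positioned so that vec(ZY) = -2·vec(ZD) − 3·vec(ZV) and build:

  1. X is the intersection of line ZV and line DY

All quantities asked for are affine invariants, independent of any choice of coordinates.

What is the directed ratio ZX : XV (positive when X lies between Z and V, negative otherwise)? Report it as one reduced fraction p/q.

Set Z = (0, 0), D = (1, 0), V = (0, 1), Y = (-2, -3); any affine frame gives the same invariant.
1. X is the intersection of line ZV and line DY ⇒ X = (0, -1)
X = Z + t·(V−Z) with t = -1, so ZX:XV = t:(1−t) = -1:2

ZX:XV = -1/2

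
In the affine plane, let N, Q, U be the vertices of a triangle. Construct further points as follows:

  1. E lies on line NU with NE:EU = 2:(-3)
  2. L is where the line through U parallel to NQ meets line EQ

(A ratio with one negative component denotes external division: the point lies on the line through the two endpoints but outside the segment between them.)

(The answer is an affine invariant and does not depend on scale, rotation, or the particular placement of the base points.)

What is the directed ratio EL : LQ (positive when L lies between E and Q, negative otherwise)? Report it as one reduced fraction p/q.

EL:LQ = -3

Set N = (0, 0), Q = (1, 0), U = (0, 1); any affine frame gives the same invariant.
1. E lies on line NU with NE:EU = 2:(-3) ⇒ E = (0, -2)
2. L is where the line through U parallel to NQ meets line EQ ⇒ L = (3/2, 1)
L = E + t·(Q−E) with t = 3/2, so EL:LQ = t:(1−t) = 3/2:-1/2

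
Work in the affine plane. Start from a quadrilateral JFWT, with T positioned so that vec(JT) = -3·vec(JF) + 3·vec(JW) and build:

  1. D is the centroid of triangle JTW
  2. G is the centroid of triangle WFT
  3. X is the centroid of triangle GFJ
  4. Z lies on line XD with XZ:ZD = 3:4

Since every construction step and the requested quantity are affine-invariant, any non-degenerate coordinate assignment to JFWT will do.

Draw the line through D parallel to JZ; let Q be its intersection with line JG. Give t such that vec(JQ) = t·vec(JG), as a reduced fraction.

Choose coordinates J = (0, 0), F = (1, 0), W = (0, 1), T = (-3, 3).
1. D is the centroid of triangle JTW ⇒ D = (-1, 4/3)
2. G is the centroid of triangle WFT ⇒ G = (-2/3, 4/3)
3. X is the centroid of triangle GFJ ⇒ X = (1/9, 4/9)
4. Z lies on line XD with XZ:ZD = 3:4 ⇒ Z = (-23/63, 52/63)
through D parallel to JZ: direction (-23/63, 52/63); meets JG at Q = (-32/9, 64/9)
Q = J + t·(G−J) with t = 16/3

t = 16/3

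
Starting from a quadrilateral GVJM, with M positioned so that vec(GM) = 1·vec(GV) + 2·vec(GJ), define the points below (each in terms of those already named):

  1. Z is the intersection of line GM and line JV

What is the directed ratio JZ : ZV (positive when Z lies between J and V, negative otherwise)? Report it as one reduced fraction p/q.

Set G = (0, 0), V = (1, 0), J = (0, 1), M = (1, 2); any affine frame gives the same invariant.
1. Z is the intersection of line GM and line JV ⇒ Z = (1/3, 2/3)
Z = J + t·(V−J) with t = 1/3, so JZ:ZV = t:(1−t) = 1/3:2/3

JZ:ZV = 1/2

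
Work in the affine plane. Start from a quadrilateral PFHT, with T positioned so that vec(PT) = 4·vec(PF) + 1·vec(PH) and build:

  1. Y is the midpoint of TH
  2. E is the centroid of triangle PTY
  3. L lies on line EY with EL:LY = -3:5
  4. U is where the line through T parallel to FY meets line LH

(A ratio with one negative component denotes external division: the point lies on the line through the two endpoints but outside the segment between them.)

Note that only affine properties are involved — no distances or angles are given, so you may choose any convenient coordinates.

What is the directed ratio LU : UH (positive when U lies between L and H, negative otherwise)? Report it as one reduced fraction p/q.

Assign P = (0, 0), F = (1, 0), H = (0, 1), T = (4, 1) — the answer is frame-independent, so this choice is without loss of generality.
1. Y is the midpoint of TH ⇒ Y = (2, 1)
2. E is the centroid of triangle PTY ⇒ E = (2, 2/3)
3. L lies on line EY with EL:LY = -3:5 ⇒ L = (2, 1/6)
4. U is where the line through T parallel to FY meets line LH ⇒ U = (48/17, -3/17)
U = L + t·(H−L) with t = -7/17, so LU:UH = t:(1−t) = -7/17:24/17

LU:UH = -7/24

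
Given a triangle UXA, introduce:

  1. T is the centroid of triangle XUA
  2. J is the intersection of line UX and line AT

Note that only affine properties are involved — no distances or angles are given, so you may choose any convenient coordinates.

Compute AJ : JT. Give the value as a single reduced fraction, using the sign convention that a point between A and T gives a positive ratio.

AJ:JT = -3

Choose coordinates U = (0, 0), X = (1, 0), A = (0, 1).
1. T is the centroid of triangle XUA ⇒ T = (1/3, 1/3)
2. J is the intersection of line UX and line AT ⇒ J = (1/2, 0)
J = A + t·(T−A) with t = 3/2, so AJ:JT = t:(1−t) = 3/2:-1/2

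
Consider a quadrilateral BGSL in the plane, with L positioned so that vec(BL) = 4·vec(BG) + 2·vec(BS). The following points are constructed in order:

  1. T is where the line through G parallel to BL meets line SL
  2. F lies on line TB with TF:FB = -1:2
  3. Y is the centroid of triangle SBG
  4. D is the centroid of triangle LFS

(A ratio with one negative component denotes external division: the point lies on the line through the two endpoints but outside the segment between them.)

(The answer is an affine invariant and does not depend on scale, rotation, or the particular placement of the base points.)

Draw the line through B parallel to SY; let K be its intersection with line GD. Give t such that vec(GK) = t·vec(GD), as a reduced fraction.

Set B = (0, 0), G = (1, 0), S = (0, 1), L = (4, 2); any affine frame gives the same invariant.
1. T is where the line through G parallel to BL meets line SL ⇒ T = (6, 5/2)
2. F lies on line TB with TF:FB = -1:2 ⇒ F = (12, 5)
3. Y is the centroid of triangle SBG ⇒ Y = (1/3, 1/3)
4. D is the centroid of triangle LFS ⇒ D = (16/3, 8/3)
through B parallel to SY: direction (1/3, -2/3); meets GD at K = (4/17, -8/17)
K = G + t·(D−G) with t = -3/17

t = -3/17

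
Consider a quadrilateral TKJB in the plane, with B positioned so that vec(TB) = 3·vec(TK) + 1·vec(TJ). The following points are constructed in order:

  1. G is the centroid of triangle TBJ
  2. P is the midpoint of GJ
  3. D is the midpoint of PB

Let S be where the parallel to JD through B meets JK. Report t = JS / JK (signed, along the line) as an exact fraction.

t = -3/20

Assign T = (0, 0), K = (1, 0), J = (0, 1), B = (3, 1) — the answer is frame-independent, so this choice is without loss of generality.
1. G is the centroid of triangle TBJ ⇒ G = (1, 2/3)
2. P is the midpoint of GJ ⇒ P = (1/2, 5/6)
3. D is the midpoint of PB ⇒ D = (7/4, 11/12)
through B parallel to JD: direction (7/4, -1/12); meets JK at S = (-3/20, 23/20)
S = J + t·(K−J) with t = -3/20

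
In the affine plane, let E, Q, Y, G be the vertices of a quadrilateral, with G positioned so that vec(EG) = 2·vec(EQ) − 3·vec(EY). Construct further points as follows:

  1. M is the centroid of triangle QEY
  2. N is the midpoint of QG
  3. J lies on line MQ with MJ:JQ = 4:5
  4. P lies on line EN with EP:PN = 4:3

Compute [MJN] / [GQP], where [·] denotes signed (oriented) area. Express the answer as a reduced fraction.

Work in coordinates with E = (0, 0), Q = (1, 0), Y = (0, 1), G = (2, -3).
1. M is the centroid of triangle QEY ⇒ M = (1/3, 1/3)
2. N is the midpoint of QG ⇒ N = (3/2, -3/2)
3. J lies on line MQ with MJ:JQ = 4:5 ⇒ J = (17/27, 5/27)
4. P lies on line EN with EP:PN = 4:3 ⇒ P = (6/7, -6/7)
2·[MJN] = -10/27, 2·[GQP] = 9/7
[MJN]:[GQP] = -10/27:9/7 = -70/243

[MJN]:[GQP] = -70/243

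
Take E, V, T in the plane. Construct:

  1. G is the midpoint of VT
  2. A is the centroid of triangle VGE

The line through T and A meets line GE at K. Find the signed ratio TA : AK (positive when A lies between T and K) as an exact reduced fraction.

Set E = (0, 0), V = (1, 0), T = (0, 1); any affine frame gives the same invariant.
1. G is the midpoint of VT ⇒ G = (1/2, 1/2)
2. A is the centroid of triangle VGE ⇒ A = (1/2, 1/6)
line TA meets GE at K = (3/8, 3/8)
A = T + t·(K−T) with t = 4/3, so TA:AK = 4/3:-1/3

TA:AK = -4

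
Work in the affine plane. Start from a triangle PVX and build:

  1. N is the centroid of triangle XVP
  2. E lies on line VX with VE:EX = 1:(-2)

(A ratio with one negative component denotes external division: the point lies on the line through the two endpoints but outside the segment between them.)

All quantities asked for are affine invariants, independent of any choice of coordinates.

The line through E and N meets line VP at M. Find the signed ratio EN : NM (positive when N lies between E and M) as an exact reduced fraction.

EN:NM = -4

Set P = (0, 0), V = (1, 0), X = (0, 1); any affine frame gives the same invariant.
1. N is the centroid of triangle XVP ⇒ N = (1/3, 1/3)
2. E lies on line VX with VE:EX = 1:(-2) ⇒ E = (2, -1)
line EN meets VP at M = (3/4, 0)
N = E + t·(M−E) with t = 4/3, so EN:NM = 4/3:-1/3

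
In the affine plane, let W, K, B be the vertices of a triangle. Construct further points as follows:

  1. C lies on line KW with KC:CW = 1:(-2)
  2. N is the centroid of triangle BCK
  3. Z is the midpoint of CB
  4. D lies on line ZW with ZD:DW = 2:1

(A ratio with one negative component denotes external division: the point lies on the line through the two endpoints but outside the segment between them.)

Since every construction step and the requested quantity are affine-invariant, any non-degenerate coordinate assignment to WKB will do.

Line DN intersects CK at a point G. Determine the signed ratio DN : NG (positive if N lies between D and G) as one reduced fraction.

DN:NG = -1/2

Assign W = (0, 0), K = (1, 0), B = (0, 1) — the answer is frame-independent, so this choice is without loss of generality.
1. C lies on line KW with KC:CW = 1:(-2) ⇒ C = (2, 0)
2. N is the centroid of triangle BCK ⇒ N = (1, 1/3)
3. Z is the midpoint of CB ⇒ Z = (1, 1/2)
4. D lies on line ZW with ZD:DW = 2:1 ⇒ D = (1/3, 1/6)
line DN meets CK at G = (-1/3, 0)
N = D + t·(G−D) with t = -1, so DN:NG = -1:2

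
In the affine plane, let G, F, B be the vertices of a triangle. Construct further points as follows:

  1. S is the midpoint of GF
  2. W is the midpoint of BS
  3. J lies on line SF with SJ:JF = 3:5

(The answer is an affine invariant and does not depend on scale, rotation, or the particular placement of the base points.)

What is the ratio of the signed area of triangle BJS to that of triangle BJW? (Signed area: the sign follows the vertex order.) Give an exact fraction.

[BJS]:[BJW] = 2

Set G = (0, 0), F = (1, 0), B = (0, 1); any affine frame gives the same invariant.
1. S is the midpoint of GF ⇒ S = (1/2, 0)
2. W is the midpoint of BS ⇒ W = (1/4, 1/2)
3. J lies on line SF with SJ:JF = 3:5 ⇒ J = (11/16, 0)
2·[BJS] = -3/16, 2·[BJW] = -3/32
[BJS]:[BJW] = -3/16:-3/32 = 2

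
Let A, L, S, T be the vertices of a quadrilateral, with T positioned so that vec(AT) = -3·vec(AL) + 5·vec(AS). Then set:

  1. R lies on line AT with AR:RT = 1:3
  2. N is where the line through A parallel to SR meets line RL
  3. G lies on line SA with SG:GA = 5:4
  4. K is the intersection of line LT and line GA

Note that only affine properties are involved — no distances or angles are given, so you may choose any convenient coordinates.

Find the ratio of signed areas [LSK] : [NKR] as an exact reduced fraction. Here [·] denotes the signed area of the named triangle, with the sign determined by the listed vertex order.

[LSK]:[NKR] = -8/45

Work in coordinates with A = (0, 0), L = (1, 0), S = (0, 1), T = (-3, 5).
1. R lies on line AT with AR:RT = 1:3 ⇒ R = (-3/4, 5/4)
2. N is where the line through A parallel to SR meets line RL ⇒ N = (15/8, -5/8)
3. G lies on line SA with SG:GA = 5:4 ⇒ G = (0, 4/9)
4. K is the intersection of line LT and line GA ⇒ K = (0, 5/4)
2·[LSK] = -1/4, 2·[NKR] = 45/32
[LSK]:[NKR] = -1/4:45/32 = -8/45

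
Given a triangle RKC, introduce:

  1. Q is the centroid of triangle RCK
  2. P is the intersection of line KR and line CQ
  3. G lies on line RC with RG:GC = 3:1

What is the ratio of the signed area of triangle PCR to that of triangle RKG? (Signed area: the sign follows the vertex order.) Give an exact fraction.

[PCR]:[RKG] = 2/3

Work in coordinates with R = (0, 0), K = (1, 0), C = (0, 1).
1. Q is the centroid of triangle RCK ⇒ Q = (1/3, 1/3)
2. P is the intersection of line KR and line CQ ⇒ P = (1/2, 0)
3. G lies on line RC with RG:GC = 3:1 ⇒ G = (0, 3/4)
2·[PCR] = 1/2, 2·[RKG] = 3/4
[PCR]:[RKG] = 1/2:3/4 = 2/3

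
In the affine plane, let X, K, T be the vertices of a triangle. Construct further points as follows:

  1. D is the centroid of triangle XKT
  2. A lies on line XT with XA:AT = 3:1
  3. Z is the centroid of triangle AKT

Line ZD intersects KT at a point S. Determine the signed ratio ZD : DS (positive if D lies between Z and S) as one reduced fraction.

ZD:DS = -3/4

Assign X = (0, 0), K = (1, 0), T = (0, 1) — the answer is frame-independent, so this choice is without loss of generality.
1. D is the centroid of triangle XKT ⇒ D = (1/3, 1/3)
2. A lies on line XT with XA:AT = 3:1 ⇒ A = (0, 3/4)
3. Z is the centroid of triangle AKT ⇒ Z = (1/3, 7/12)
line ZD meets KT at S = (1/3, 2/3)
D = Z + t·(S−Z) with t = -3, so ZD:DS = -3:4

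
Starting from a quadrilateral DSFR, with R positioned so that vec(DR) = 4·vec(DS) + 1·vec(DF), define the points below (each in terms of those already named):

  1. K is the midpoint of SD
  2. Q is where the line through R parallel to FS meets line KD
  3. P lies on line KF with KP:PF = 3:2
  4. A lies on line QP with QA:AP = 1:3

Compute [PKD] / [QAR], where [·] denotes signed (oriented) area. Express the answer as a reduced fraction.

[PKD]:[QAR] = 2/7

Work in coordinates with D = (0, 0), S = (1, 0), F = (0, 1), R = (4, 1).
1. K is the midpoint of SD ⇒ K = (1/2, 0)
2. Q is where the line through R parallel to FS meets line KD ⇒ Q = (5, 0)
3. P lies on line KF with KP:PF = 3:2 ⇒ P = (1/5, 3/5)
4. A lies on line QP with QA:AP = 1:3 ⇒ A = (19/5, 3/20)
2·[PKD] = -3/10, 2·[QAR] = -21/20
[PKD]:[QAR] = -3/10:-21/20 = 2/7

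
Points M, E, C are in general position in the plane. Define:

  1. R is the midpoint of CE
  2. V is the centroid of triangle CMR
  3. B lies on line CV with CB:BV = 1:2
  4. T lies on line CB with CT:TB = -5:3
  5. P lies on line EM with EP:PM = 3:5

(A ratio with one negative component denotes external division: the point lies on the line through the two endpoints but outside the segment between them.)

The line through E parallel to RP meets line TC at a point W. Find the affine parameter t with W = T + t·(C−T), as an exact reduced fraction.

Choose coordinates M = (0, 0), E = (1, 0), C = (0, 1).
1. R is the midpoint of CE ⇒ R = (1/2, 1/2)
2. V is the centroid of triangle CMR ⇒ V = (1/6, 1/2)
3. B lies on line CV with CB:BV = 1:2 ⇒ B = (1/18, 5/6)
4. T lies on line CB with CT:TB = -5:3 ⇒ T = (5/36, 7/12)
5. P lies on line EM with EP:PM = 3:5 ⇒ P = (5/8, 0)
through E parallel to RP: direction (1/8, -1/2); meets TC at W = (3, -8)
W = T + t·(C−T) with t = -103/5

t = -103/5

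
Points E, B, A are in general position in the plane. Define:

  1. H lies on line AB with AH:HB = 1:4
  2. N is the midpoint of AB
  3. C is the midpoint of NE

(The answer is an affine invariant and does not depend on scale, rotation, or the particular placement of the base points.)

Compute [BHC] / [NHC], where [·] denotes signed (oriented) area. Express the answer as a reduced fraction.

Assign E = (0, 0), B = (1, 0), A = (0, 1) — the answer is frame-independent, so this choice is without loss of generality.
1. H lies on line AB with AH:HB = 1:4 ⇒ H = (1/5, 4/5)
2. N is the midpoint of AB ⇒ N = (1/2, 1/2)
3. C is the midpoint of NE ⇒ C = (1/4, 1/4)
2·[BHC] = 2/5, 2·[NHC] = 3/20
[BHC]:[NHC] = 2/5:3/20 = 8/3

[BHC]:[NHC] = 8/3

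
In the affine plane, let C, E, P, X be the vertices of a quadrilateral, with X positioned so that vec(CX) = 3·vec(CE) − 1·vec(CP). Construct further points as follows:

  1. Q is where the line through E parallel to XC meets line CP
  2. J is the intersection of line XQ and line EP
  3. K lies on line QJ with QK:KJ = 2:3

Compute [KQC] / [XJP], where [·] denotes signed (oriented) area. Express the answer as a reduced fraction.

[KQC]:[XJP] = -2/15

Set C = (0, 0), E = (1, 0), P = (0, 1), X = (3, -1); any affine frame gives the same invariant.
1. Q is where the line through E parallel to XC meets line CP ⇒ Q = (0, 1/3)
2. J is the intersection of line XQ and line EP ⇒ J = (6/5, -1/5)
3. K lies on line QJ with QK:KJ = 2:3 ⇒ K = (12/25, 3/25)
2·[KQC] = 4/25, 2·[XJP] = -6/5
[KQC]:[XJP] = 4/25:-6/5 = -2/15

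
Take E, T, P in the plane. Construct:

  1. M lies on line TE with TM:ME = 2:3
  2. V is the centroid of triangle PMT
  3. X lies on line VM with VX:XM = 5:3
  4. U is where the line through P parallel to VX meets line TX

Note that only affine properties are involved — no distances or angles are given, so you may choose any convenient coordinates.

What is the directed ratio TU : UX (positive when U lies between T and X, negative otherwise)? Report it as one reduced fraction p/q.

TU:UX = -2

Assign E = (0, 0), T = (1, 0), P = (0, 1) — the answer is frame-independent, so this choice is without loss of generality.
1. M lies on line TE with TM:ME = 2:3 ⇒ M = (3/5, 0)
2. V is the centroid of triangle PMT ⇒ V = (8/15, 1/3)
3. X lies on line VM with VX:XM = 5:3 ⇒ X = (23/40, 1/8)
4. U is where the line through P parallel to VX meets line TX ⇒ U = (3/20, 1/4)
U = T + t·(X−T) with t = 2, so TU:UX = t:(1−t) = 2:-1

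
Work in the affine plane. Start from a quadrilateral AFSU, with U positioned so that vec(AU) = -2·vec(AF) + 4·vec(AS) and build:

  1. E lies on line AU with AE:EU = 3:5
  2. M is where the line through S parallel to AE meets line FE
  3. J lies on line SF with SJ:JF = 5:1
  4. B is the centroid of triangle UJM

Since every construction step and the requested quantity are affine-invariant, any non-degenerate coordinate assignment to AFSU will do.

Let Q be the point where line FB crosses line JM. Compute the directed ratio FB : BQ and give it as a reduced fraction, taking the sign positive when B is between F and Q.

FB:BQ = -18/17

Set A = (0, 0), F = (1, 0), S = (0, 1), U = (-2, 4); any affine frame gives the same invariant.
1. E lies on line AU with AE:EU = 3:5 ⇒ E = (-3/4, 3/2)
2. M is where the line through S parallel to AE meets line FE ⇒ M = (1/8, 3/4)
3. J lies on line SF with SJ:JF = 5:1 ⇒ J = (5/6, 1/6)
4. B is the centroid of triangle UJM ⇒ B = (-25/72, 59/36)
line FB meets JM at Q = (1199/1296, 59/648)
B = F + t·(Q−F) with t = 18, so FB:BQ = 18:-17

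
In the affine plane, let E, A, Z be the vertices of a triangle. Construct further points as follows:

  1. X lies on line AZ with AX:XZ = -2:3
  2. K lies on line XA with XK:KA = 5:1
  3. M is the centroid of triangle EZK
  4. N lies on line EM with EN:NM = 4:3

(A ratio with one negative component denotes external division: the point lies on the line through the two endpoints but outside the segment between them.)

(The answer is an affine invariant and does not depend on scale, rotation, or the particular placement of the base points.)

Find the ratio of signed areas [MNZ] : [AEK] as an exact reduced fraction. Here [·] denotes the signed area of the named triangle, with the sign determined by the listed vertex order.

[MNZ]:[AEK] = -4/7

Set E = (0, 0), A = (1, 0), Z = (0, 1); any affine frame gives the same invariant.
1. X lies on line AZ with AX:XZ = -2:3 ⇒ X = (3, -2)
2. K lies on line XA with XK:KA = 5:1 ⇒ K = (4/3, -1/3)
3. M is the centroid of triangle EZK ⇒ M = (4/9, 2/9)
4. N lies on line EM with EN:NM = 4:3 ⇒ N = (16/63, 8/63)
2·[MNZ] = -4/21, 2·[AEK] = 1/3
[MNZ]:[AEK] = -4/21:1/3 = -4/7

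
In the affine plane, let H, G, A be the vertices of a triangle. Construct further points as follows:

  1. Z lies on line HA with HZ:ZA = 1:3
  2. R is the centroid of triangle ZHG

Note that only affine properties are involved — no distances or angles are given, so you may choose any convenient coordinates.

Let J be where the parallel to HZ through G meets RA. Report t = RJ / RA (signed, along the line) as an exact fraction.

t = -2

Choose coordinates H = (0, 0), G = (1, 0), A = (0, 1).
1. Z lies on line HA with HZ:ZA = 1:3 ⇒ Z = (0, 1/4)
2. R is the centroid of triangle ZHG ⇒ R = (1/3, 1/12)
through G parallel to HZ: direction (0, 1/4); meets RA at J = (1, -7/4)
J = R + t·(A−R) with t = -2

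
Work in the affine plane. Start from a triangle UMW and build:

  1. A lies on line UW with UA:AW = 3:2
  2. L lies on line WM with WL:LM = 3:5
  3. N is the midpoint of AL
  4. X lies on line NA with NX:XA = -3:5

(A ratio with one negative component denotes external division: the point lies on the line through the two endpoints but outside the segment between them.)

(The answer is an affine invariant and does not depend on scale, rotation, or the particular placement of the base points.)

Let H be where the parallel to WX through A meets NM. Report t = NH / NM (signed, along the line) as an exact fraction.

t = -6

Assign U = (0, 0), M = (1, 0), W = (0, 1) — the answer is frame-independent, so this choice is without loss of generality.
1. A lies on line UW with UA:AW = 3:2 ⇒ A = (0, 3/5)
2. L lies on line WM with WL:LM = 3:5 ⇒ L = (3/8, 5/8)
3. N is the midpoint of AL ⇒ N = (3/16, 49/80)
4. X lies on line NA with NX:XA = -3:5 ⇒ X = (15/32, 101/160)
through A parallel to WX: direction (15/32, -59/160); meets NM at H = (-75/16, 343/80)
H = N + t·(M−N) with t = -6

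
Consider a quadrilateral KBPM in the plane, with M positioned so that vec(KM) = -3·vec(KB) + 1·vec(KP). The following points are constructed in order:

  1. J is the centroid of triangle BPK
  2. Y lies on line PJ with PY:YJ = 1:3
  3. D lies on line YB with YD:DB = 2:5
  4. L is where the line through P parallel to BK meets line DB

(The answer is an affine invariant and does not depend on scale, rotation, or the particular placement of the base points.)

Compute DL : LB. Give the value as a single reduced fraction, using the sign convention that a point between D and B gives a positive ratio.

DL:LB = -17/42

Set K = (0, 0), B = (1, 0), P = (0, 1), M = (-3, 1); any affine frame gives the same invariant.
1. J is the centroid of triangle BPK ⇒ J = (1/3, 1/3)
2. Y lies on line PJ with PY:YJ = 1:3 ⇒ Y = (1/12, 5/6)
3. D lies on line YB with YD:DB = 2:5 ⇒ D = (29/84, 25/42)
4. L is where the line through P parallel to BK meets line DB ⇒ L = (-1/10, 1)
L = D + t·(B−D) with t = -17/25, so DL:LB = t:(1−t) = -17/25:42/25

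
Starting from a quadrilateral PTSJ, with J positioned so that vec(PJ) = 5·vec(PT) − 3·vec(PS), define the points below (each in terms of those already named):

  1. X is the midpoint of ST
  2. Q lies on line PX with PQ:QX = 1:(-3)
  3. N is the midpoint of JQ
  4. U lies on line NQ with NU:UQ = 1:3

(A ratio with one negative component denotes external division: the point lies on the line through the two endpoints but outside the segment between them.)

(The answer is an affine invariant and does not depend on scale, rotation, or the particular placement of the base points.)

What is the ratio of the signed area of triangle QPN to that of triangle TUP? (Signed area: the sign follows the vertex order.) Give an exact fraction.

Choose coordinates P = (0, 0), T = (1, 0), S = (0, 1), J = (5, -3).
1. X is the midpoint of ST ⇒ X = (1/2, 1/2)
2. Q lies on line PX with PQ:QX = 1:(-3) ⇒ Q = (-1/4, -1/4)
3. N is the midpoint of JQ ⇒ N = (19/8, -13/8)
4. U lies on line NQ with NU:UQ = 1:3 ⇒ U = (55/32, -41/32)
2·[QPN] = -1, 2·[TUP] = -41/32
[QPN]:[TUP] = -1:-41/32 = 32/41

[QPN]:[TUP] = 32/41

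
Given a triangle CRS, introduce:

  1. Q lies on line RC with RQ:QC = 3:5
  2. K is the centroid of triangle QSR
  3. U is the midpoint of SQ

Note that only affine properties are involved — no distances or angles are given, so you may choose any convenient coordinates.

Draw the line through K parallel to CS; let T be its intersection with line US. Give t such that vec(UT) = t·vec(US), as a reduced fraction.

t = -11/15

Assign C = (0, 0), R = (1, 0), S = (0, 1) — the answer is frame-independent, so this choice is without loss of generality.
1. Q lies on line RC with RQ:QC = 3:5 ⇒ Q = (5/8, 0)
2. K is the centroid of triangle QSR ⇒ K = (13/24, 1/3)
3. U is the midpoint of SQ ⇒ U = (5/16, 1/2)
through K parallel to CS: direction (0, 1); meets US at T = (13/24, 2/15)
T = U + t·(S−U) with t = -11/15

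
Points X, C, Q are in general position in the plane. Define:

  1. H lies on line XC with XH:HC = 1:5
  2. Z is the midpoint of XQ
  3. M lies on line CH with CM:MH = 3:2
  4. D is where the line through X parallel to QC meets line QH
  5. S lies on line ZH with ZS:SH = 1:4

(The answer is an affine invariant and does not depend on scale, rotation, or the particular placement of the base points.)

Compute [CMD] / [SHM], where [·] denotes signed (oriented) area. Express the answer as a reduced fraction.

Choose coordinates X = (0, 0), C = (1, 0), Q = (0, 1).
1. H lies on line XC with XH:HC = 1:5 ⇒ H = (1/6, 0)
2. Z is the midpoint of XQ ⇒ Z = (0, 1/2)
3. M lies on line CH with CM:MH = 3:2 ⇒ M = (1/2, 0)
4. D is where the line through X parallel to QC meets line QH ⇒ D = (1/5, -1/5)
5. S lies on line ZH with ZS:SH = 1:4 ⇒ S = (1/30, 2/5)
2·[CMD] = 1/10, 2·[SHM] = 2/15
[CMD]:[SHM] = 1/10:2/15 = 3/4

[CMD]:[SHM] = 3/4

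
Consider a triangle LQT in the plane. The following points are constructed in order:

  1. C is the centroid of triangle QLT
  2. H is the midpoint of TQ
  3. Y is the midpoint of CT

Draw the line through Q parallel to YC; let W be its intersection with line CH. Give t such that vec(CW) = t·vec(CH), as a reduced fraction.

t = 2

Work in coordinates with L = (0, 0), Q = (1, 0), T = (0, 1).
1. C is the centroid of triangle QLT ⇒ C = (1/3, 1/3)
2. H is the midpoint of TQ ⇒ H = (1/2, 1/2)
3. Y is the midpoint of CT ⇒ Y = (1/6, 2/3)
through Q parallel to YC: direction (1/6, -1/3); meets CH at W = (2/3, 2/3)
W = C + t·(H−C) with t = 2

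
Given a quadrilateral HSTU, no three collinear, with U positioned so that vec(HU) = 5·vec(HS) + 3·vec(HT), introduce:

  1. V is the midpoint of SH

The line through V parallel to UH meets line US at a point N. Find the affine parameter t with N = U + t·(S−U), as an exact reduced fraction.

t = 1/2

Work in coordinates with H = (0, 0), S = (1, 0), T = (0, 1), U = (5, 3).
1. V is the midpoint of SH ⇒ V = (1/2, 0)
through V parallel to UH: direction (-5, -3); meets US at N = (3, 3/2)
N = U + t·(S−U) with t = 1/2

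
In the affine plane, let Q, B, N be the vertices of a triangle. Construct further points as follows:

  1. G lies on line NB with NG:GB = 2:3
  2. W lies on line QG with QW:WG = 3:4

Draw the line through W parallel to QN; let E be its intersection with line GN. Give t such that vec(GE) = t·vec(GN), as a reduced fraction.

Assign Q = (0, 0), B = (1, 0), N = (0, 1) — the answer is frame-independent, so this choice is without loss of generality.
1. G lies on line NB with NG:GB = 2:3 ⇒ G = (2/5, 3/5)
2. W lies on line QG with QW:WG = 3:4 ⇒ W = (6/35, 9/35)
through W parallel to QN: direction (0, 1); meets GN at E = (6/35, 29/35)
E = G + t·(N−G) with t = 4/7

t = 4/7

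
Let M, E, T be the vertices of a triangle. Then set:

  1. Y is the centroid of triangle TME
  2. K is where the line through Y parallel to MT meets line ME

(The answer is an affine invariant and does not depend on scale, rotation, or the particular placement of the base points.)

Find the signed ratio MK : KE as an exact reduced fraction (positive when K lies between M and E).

Work in coordinates with M = (0, 0), E = (1, 0), T = (0, 1).
1. Y is the centroid of triangle TME ⇒ Y = (1/3, 1/3)
2. K is where the line through Y parallel to MT meets line ME ⇒ K = (1/3, 0)
K = M + t·(E−M) with t = 1/3, so MK:KE = t:(1−t) = 1/3:2/3

MK:KE = 1/2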